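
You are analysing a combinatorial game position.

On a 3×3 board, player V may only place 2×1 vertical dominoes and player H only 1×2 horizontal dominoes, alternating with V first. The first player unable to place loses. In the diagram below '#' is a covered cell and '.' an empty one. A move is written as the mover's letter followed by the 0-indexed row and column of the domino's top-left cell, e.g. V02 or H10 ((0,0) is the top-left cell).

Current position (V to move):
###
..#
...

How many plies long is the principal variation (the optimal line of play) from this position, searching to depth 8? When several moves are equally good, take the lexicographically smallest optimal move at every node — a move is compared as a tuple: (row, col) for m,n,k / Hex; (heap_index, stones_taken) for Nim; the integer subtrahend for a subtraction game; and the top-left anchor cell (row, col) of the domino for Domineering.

PV length from [###/..#/...]: 1 ply

p1 V@[###/..#/...]: V10[###/#.#/#..]-1 V11[###/.##/.#.]+1*
p2 H@[###/.##/.#.] terminal -1; root [###/..#/...] d8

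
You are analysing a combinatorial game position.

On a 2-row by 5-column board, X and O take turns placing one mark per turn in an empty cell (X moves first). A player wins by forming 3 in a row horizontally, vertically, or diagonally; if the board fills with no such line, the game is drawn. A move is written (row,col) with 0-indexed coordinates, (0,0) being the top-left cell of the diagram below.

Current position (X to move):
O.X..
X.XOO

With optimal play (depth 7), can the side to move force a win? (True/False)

[O.X../X.XOO] X move#1: (0,1):+1/OXX../X.XOO*, (0,3):+1/O.XX./X.XOO, (0,4):+1/O.X.X/X.XOO, (1,1):+1/O.X../XXXOO
[OXX../X.XOO] O move#2: (0,3):-1/OXXO./X.XOO*, (0,4):-1/OXX.O/X.XOO, (1,1):-1/OXX../XOXOO
[OXXO./X.XOO] X move#3: (0,4):+0/OXXOX/X.XOO, (1,1):+1/OXXO./XXXOO*
[OXXO./XXXOO] end (terminal -1, O#4); searched O.X../X.XOO to 7

X winning at [O.X../X.XOO]: True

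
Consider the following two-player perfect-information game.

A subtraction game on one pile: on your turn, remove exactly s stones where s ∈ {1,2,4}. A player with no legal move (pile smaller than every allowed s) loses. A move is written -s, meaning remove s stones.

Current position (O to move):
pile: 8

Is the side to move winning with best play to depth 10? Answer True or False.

O winning at [8]: True

[8] O move#1: -1:-1/7, -2:+1/6*, -4:-1/4
[6] X move#2: -1:-1/5*, -2:-1/4, -4:-1/2
[5] O move#3: -1:-1/4, -2:+1/3*, -4:-1/1
[3] X move#4: -1:-1/2*, -2:-1/1
[2] O move#5: -1:-1/1, -2:+1/0*
[0] end (terminal -1, X#6); searched 8 to 10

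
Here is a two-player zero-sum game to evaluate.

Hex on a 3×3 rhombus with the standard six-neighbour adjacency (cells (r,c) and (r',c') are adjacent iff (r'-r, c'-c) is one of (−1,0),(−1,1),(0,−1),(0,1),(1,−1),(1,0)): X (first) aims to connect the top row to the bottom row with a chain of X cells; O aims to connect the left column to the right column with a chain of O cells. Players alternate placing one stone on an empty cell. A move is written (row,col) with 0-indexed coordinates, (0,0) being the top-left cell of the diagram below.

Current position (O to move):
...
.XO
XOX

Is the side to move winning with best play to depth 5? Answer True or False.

ply 1, O at .../.XO/XOX | (0,0)=-1→O../.XO/XOX*; (0,1)=-1→.O./.XO/XOX; (0,2)=-1→..O/.XO/XOX; (1,0)=-1→.../OXO/XOX
ply 2, X at O../.XO/XOX | (0,1)=+1→OX./.XO/XOX*; (0,2)=+1→O.X/.XO/XOX; (1,0)=+1→O../XXO/XOX
ply 3: OX./.XO/XOX is terminal -1 (O); from .../.XO/XOX depth 5

O winning at [.../.XO/XOX]: False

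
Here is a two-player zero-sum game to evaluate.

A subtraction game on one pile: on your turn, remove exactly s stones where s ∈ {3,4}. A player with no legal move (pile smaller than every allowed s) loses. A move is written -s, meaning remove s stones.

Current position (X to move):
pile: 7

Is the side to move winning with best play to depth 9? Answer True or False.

X winning at [7]: False

ply 1, X at 7 | -3=-1→4*; -4=-1→3
ply 2, O at 4 | -3=+1→1*; -4=+1→0
ply 3: 1 is terminal -1 (X); from 7 depth 9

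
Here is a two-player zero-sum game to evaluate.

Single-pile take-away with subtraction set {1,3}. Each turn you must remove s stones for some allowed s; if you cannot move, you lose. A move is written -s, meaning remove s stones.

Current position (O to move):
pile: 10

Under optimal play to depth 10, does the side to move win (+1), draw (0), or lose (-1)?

value(10, O) = -1

p1 O@[10]: -1[9]-1* -3[7]-1
p2 X@[9]: -1[8]+1* -3[6]+1
p3 O@[8]: -1[7]-1* -3[5]-1
p4 X@[7]: -1[6]+1* -3[4]+1
p5 O@[6]: -1[5]-1* -3[3]-1
p6 X@[5]: -1[4]+1* -3[2]+1
p7 O@[4]: -1[3]-1* -3[1]-1
p8 X@[3]: -1[2]+1* -3[0]+1
p9 O@[2]: -1[1]-1*
p10 X@[1]: -1[0]+1*
p11 O@[0] terminal -1; root [10] d10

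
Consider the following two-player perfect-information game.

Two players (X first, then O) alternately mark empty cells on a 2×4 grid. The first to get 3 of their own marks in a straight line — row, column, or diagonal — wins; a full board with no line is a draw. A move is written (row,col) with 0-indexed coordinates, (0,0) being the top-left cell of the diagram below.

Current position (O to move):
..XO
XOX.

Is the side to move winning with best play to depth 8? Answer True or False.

O winning at [..XO/XOX.]: False

ply 1, O at ..XO/XOX. | (0,0)=+0→O.XO/XOX.*; (0,1)=+0→.OXO/XOX.; (1,3)=+0→..XO/XOXO
ply 2, X at O.XO/XOX. | (0,1)=+0→OXXO/XOX.*; (1,3)=+0→O.XO/XOXX
ply 3, O at OXXO/XOX. | (1,3)=+0→OXXO/XOXO*
ply 4: OXXO/XOXO is terminal +0 (X); from ..XO/XOX. depth 8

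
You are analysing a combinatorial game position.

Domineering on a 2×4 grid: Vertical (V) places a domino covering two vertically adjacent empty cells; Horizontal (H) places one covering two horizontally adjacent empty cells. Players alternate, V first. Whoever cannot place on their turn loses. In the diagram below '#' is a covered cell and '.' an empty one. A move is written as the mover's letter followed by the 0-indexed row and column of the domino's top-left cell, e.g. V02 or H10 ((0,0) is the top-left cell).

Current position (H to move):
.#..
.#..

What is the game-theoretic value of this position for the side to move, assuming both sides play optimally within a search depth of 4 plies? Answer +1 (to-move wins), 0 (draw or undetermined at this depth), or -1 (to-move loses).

ply 1, H at .#../.#.. | H02=+1→.###/.#..*; H12=+1→.#../.###
ply 2, V at .###/.#.. | V00=-1→####/##..*
ply 3, H at ####/##.. | H12=+1→####/####*
ply 4: ####/#### is terminal -1 (V); from .#../.#.. depth 4

value(.#../.#.., H) = +1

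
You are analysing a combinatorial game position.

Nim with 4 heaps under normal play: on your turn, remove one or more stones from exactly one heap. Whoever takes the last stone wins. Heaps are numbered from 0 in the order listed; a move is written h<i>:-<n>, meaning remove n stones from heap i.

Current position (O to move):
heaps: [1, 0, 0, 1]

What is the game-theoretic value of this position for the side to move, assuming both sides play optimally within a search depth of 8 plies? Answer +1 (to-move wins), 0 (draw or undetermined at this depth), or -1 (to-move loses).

ply 1, O at (1,0,0,1) | h0:-1=-1→(0,0,0,1)*; h3:-1=-1→(1,0,0,0)
ply 2, X at (0,0,0,1) | h3:-1=+1→(0,0,0,0)*
ply 3: (0,0,0,0) is terminal -1 (O); from (1,0,0,1) depth 8

value((1,0,0,1), O) = -1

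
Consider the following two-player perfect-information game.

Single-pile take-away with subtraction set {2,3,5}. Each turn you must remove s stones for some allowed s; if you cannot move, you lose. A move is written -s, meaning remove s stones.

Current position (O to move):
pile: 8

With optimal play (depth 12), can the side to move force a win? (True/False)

p1 O@[8]: -2[6]-1* -3[5]-1 -5[3]-1
p2 X@[6]: -2[4]-1 -3[3]-1 -5[1]+1*
p3 O@[1] terminal -1; root [8] d12

O winning at [8]: False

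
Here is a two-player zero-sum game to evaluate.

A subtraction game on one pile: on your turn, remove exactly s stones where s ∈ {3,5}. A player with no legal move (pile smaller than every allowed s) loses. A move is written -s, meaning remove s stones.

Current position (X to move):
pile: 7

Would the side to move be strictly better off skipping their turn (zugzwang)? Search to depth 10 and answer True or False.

zugzwang(7, X) = False

p1 X@[7]: -3[4]-1 -5[2]+1*
p2 O@[2] terminal -1; root [7] d10
pass branch (O moves first from the same position):
  | p1 O@[7]: -3[4]-1 -5[2]+1*
  | p2 X@[2] terminal -1; root [7] d10
X moving scores +1; X passing scores -1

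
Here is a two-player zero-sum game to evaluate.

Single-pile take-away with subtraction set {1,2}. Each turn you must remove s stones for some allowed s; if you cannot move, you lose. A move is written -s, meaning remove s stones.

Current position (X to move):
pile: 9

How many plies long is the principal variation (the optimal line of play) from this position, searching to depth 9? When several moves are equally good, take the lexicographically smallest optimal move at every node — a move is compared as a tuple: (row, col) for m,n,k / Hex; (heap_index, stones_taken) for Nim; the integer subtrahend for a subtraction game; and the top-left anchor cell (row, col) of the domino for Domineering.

[9] X move#1: -1:-1/8*, -2:-1/7
[8] O move#2: -1:-1/7, -2:+1/6*
[6] X move#3: -1:-1/5*, -2:-1/4
[5] O move#4: -1:-1/4, -2:+1/3*
[3] X move#5: -1:-1/2*, -2:-1/1
[2] O move#6: -1:-1/1, -2:+1/0*
[0] end (terminal -1, X#7); searched 9 to 9

PV length from [9]: 6 plies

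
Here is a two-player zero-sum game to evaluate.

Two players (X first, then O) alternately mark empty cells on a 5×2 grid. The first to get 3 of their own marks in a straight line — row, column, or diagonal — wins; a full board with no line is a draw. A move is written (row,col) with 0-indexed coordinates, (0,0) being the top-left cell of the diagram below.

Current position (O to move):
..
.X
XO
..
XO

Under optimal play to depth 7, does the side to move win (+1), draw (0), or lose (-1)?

[../.X/XO/../XO] O move#1: (0,0):-1/O./.X/XO/../XO, (0,1):-1/.O/.X/XO/../XO, (1,0):-1/../OX/XO/../XO, (3,0):+0/../.X/XO/O./XO, (3,1):+1/../.X/XO/.O/XO*
[../.X/XO/.O/XO] end (terminal -1, X#2); searched ../.X/XO/../XO to 7

value(../.X/XO/../XO, O) = +1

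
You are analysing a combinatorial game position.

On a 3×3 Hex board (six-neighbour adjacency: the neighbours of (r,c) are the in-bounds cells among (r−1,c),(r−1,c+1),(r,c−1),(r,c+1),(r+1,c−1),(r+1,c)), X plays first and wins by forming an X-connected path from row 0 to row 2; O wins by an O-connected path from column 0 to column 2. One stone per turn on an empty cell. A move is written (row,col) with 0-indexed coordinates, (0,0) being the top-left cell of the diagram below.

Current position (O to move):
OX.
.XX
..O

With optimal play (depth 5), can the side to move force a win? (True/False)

O winning at [OX./.XX/..O]: False

ply 1, O at OX./.XX/..O | (0,2)=-1→OXO/.XX/..O*; (1,0)=-1→OX./OXX/..O; (2,0)=-1→OX./.XX/O.O; (2,1)=-1→OX./.XX/.OO
ply 2, X at OXO/.XX/..O | (1,0)=+1→OXO/XXX/..O*; (2,0)=+1→OXO/.XX/X.O; (2,1)=+1→OXO/.XX/.XO
ply 3, O at OXO/XXX/..O | (2,0)=-1→OXO/XXX/O.O*; (2,1)=-1→OXO/XXX/.OO
ply 4, X at OXO/XXX/O.O | (2,1)=+1→OXO/XXX/OXO*
ply 5: OXO/XXX/OXO is terminal -1 (O); from OX./.XX/..O depth 5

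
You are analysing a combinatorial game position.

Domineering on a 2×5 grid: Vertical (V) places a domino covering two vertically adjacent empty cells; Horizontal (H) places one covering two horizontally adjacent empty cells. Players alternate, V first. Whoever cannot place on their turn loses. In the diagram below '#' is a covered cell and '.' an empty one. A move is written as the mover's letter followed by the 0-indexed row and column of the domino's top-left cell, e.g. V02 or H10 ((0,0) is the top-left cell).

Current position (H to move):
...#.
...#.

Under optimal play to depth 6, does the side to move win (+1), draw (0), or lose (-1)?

ply 1, H at ...#./...#. | H00=-1→##.#./...#.*; H01=-1→.###./...#.; H10=-1→...#./##.#.; H11=-1→...#./.###.
ply 2, V at ##.#./...#. | V02=+1→####./..##.*; V04=-1→##.##/...##
ply 3, H at ####./..##. | H10=-1→####./####.*
ply 4, V at ####./####. | V04=+1→#####/#####*
ply 5: #####/##### is terminal -1 (H); from ...#./...#. depth 6

value(...#./...#., H) = -1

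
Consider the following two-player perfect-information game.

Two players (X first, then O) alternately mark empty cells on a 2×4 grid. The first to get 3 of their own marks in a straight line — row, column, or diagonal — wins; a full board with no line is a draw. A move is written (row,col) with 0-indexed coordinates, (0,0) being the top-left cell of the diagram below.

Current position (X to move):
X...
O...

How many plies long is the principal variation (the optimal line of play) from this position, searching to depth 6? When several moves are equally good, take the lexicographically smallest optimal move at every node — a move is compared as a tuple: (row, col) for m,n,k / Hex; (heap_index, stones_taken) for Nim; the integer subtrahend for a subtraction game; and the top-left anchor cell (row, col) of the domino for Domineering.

PV length from [X.../O...]: 6 plies

[X.../O...] X move#1: (0,1):+0/XX../O...*, (0,2):+0/X.X./O..., (0,3):+0/X..X/O..., (1,1):+0/X.../OX.., (1,2):+0/X.../O.X., (1,3):+0/X.../O..X
[XX../O...] O move#2: (0,2):+0/XXO./O...*, (0,3):-1/XX.O/O..., (1,1):-1/XX../OO.., (1,2):-1/XX../O.O., (1,3):-1/XX../O..O
[XXO./O...] X move#3: (0,3):+0/XXOX/O...*, (1,1):+0/XXO./OX.., (1,2):+0/XXO./O.X., (1,3):+0/XXO./O..X
[XXOX/O...] O move#4: (1,1):+0/XXOX/OO..*, (1,2):+0/XXOX/O.O., (1,3):+0/XXOX/O..O
[XXOX/OO..] X move#5: (1,2):+0/XXOX/OOX.*, (1,3):-1/XXOX/OO.X
[XXOX/OOX.] O move#6: (1,3):+0/XXOX/OOXO*
[XXOX/OOXO] end (terminal +0, X#7); searched X.../O... to 6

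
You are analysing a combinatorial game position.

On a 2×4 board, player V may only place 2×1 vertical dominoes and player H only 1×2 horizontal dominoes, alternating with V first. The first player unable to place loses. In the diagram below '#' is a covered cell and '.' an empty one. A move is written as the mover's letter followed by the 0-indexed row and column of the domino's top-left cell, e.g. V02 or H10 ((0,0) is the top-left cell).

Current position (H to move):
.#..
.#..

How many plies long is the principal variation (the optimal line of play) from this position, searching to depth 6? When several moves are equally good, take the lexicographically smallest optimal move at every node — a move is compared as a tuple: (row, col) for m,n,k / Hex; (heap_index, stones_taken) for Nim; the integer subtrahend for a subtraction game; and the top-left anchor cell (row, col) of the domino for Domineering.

ply 1, H at .#../.#.. | H02=+1→.###/.#..*; H12=+1→.#../.###
ply 2, V at .###/.#.. | V00=-1→####/##..*
ply 3, H at ####/##.. | H12=+1→####/####*
ply 4: ####/#### is terminal -1 (V); from .#../.#.. depth 6

PV length from [.#../.#..]: 3 plies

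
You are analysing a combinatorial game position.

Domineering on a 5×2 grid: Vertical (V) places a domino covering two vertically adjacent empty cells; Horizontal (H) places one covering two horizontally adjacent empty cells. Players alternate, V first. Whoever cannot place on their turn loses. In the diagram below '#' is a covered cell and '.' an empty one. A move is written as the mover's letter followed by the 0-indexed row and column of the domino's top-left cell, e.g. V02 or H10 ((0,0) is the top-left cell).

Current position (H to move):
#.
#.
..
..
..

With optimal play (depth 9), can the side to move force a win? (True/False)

H winning at [#./#./../../..]: True

ply 1, H at #./#./../../.. | H20=-1→#./#./##/../..; H30=+1→#./#./../##/..*; H40=-1→#./#./../../##
ply 2, V at #./#./../##/.. | V01=-1→##/##/../##/..*; V11=-1→#./##/.#/##/..
ply 3, H at ##/##/../##/.. | H20=+1→##/##/##/##/..*; H40=+1→##/##/../##/##
ply 4: ##/##/##/##/.. is terminal -1 (V); from #./#./../../.. depth 9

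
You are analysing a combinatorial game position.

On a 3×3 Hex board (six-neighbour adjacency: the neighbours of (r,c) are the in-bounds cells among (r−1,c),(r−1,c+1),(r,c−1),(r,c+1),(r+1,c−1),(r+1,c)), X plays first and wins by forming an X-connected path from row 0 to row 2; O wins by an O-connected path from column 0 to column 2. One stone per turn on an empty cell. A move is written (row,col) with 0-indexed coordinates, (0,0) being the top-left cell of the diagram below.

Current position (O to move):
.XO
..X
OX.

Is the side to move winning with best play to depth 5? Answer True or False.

ply 1, O at .XO/..X/OX. | (0,0)=-1→OXO/..X/OX.; (1,0)=-1→.XO/O.X/OX.; (1,1)=+1→.XO/.OX/OX.*; (2,2)=-1→.XO/..X/OXO
ply 2: .XO/.OX/OX. is terminal -1 (X); from .XO/..X/OX. depth 5

O winning at [.XO/..X/OX.]: True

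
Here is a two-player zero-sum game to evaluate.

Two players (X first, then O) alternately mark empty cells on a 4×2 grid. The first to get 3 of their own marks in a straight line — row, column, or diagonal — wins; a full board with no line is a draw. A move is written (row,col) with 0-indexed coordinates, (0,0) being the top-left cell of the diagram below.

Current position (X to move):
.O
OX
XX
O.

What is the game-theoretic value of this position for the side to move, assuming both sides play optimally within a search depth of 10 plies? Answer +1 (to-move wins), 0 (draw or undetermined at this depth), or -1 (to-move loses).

value(.O/OX/XX/O., X) = +1

ply 1, X at .O/OX/XX/O. | (0,0)=+0→XO/OX/XX/O.; (3,1)=+1→.O/OX/XX/OX*
ply 2: .O/OX/XX/OX is terminal -1 (O); from .O/OX/XX/O. depth 10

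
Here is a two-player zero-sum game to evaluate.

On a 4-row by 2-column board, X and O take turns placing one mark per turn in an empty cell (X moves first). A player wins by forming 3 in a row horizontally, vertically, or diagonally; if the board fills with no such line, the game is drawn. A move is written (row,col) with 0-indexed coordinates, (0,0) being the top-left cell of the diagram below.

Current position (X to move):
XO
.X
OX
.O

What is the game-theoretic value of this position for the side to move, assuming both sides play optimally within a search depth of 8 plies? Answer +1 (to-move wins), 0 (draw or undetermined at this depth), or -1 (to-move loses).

value(XO/.X/OX/.O, X) = 0

ply 1, X at XO/.X/OX/.O | (1,0)=+0→XO/XX/OX/.O*; (3,0)=+0→XO/.X/OX/XO
ply 2, O at XO/XX/OX/.O | (3,0)=+0→XO/XX/OX/OO*
ply 3: XO/XX/OX/OO is terminal +0 (X); from XO/.X/OX/.O depth 8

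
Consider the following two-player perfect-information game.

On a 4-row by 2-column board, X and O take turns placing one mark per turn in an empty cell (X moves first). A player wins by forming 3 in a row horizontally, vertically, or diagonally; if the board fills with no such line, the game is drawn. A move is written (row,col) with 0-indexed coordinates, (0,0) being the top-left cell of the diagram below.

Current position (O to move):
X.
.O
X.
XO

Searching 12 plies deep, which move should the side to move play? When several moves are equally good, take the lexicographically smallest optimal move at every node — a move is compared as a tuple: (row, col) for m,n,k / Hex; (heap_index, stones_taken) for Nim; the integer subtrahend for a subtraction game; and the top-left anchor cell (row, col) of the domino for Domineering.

p1 O@[X./.O/X./XO]: (0,1)[XO/.O/X./XO]-1 (1,0)[X./OO/X./XO]+0 (2,1)[X./.O/XO/XO]+1*
p2 X@[X./.O/XO/XO] terminal -1; root [X./.O/X./XO] d12

O's best at [X./.O/X./XO]: (2,1)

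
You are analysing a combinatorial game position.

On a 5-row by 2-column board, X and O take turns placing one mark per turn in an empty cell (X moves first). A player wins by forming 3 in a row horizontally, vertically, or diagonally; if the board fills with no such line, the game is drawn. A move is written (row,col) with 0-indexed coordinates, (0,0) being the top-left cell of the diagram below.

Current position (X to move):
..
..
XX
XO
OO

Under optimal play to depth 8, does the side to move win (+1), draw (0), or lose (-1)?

ply 1, X at ../../XX/XO/OO | (0,0)=+0→X./../XX/XO/OO; (0,1)=+1→.X/../XX/XO/OO*; (1,0)=+1→../X./XX/XO/OO; (1,1)=+1→../.X/XX/XO/OO
ply 2, O at .X/../XX/XO/OO | (0,0)=-1→OX/../XX/XO/OO*; (1,0)=-1→.X/O./XX/XO/OO; (1,1)=-1→.X/.O/XX/XO/OO
ply 3, X at OX/../XX/XO/OO | (1,0)=+1→OX/X./XX/XO/OO*; (1,1)=+1→OX/.X/XX/XO/OO
ply 4: OX/X./XX/XO/OO is terminal -1 (O); from ../../XX/XO/OO depth 8

value(../../XX/XO/OO, X) = +1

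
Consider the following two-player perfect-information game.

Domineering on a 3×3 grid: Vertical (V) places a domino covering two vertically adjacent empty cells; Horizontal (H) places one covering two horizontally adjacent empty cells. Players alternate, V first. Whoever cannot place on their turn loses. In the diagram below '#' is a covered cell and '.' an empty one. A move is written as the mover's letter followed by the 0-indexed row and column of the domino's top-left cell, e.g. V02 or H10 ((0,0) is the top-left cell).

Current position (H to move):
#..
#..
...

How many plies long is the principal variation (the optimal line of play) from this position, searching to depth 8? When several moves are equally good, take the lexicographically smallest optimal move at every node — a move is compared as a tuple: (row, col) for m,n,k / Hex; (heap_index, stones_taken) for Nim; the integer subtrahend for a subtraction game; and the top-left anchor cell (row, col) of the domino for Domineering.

ply 1, H at #../#../... | H01=-1→###/#../...; H11=+1→#../###/...*; H20=-1→#../#../##.; H21=-1→#../#../.##
ply 2: #../###/... is terminal -1 (V); from #../#../... depth 8

PV length from [#../#../...]: 1 ply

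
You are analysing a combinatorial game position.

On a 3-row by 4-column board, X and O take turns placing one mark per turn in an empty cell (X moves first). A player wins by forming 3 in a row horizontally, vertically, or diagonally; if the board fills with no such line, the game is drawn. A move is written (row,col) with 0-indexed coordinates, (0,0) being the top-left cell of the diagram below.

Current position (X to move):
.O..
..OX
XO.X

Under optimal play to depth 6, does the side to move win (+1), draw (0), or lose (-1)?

ply 1, X at .O../..OX/XO.X | (0,0)=-1→XO../..OX/XO.X; (0,2)=-1→.OX./..OX/XO.X; (0,3)=+1→.O.X/..OX/XO.X*; (1,0)=-1→.O../X.OX/XO.X; (1,1)=-1→.O../.XOX/XO.X; (2,2)=-1→.O../..OX/XOXX
ply 2: .O.X/..OX/XO.X is terminal -1 (O); from .O../..OX/XO.X depth 6

value(.O../..OX/XO.X, X) = +1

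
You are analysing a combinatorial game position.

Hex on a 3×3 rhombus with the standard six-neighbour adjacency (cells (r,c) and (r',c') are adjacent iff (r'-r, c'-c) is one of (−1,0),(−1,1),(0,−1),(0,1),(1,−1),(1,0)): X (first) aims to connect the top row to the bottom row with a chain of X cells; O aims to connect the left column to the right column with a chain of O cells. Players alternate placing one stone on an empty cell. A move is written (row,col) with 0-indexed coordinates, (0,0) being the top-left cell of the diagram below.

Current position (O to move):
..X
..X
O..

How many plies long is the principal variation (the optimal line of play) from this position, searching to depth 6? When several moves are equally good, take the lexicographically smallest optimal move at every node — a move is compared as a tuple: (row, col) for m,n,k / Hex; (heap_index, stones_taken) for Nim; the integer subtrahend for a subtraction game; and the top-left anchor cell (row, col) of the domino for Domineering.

PV length from [..X/..X/O..]: 6 plies

p1 O@[..X/..X/O..]: (0,0)[O.X/..X/O..]-1* (0,1)[.OX/..X/O..]-1 (1,0)[..X/O.X/O..]-1 (1,1)[..X/.OX/O..]-1 (2,1)[..X/..X/OO.]-1 (2,2)[..X/..X/O.O]-1
p2 X@[O.X/..X/O..]: (0,1)[OXX/..X/O..]+1* (1,0)[O.X/X.X/O..]+1 (1,1)[O.X/.XX/O..]+1 (2,1)[O.X/..X/OX.]+1 (2,2)[O.X/..X/O.X]+1
p3 O@[OXX/..X/O..]: (1,0)[OXX/O.X/O..]-1* (1,1)[OXX/.OX/O..]-1 (2,1)[OXX/..X/OO.]-1 (2,2)[OXX/..X/O.O]-1
p4 X@[OXX/O.X/O..]: (1,1)[OXX/OXX/O..]+1* (2,1)[OXX/O.X/OX.]+1 (2,2)[OXX/O.X/O.X]+1
p5 O@[OXX/OXX/O..]: (2,1)[OXX/OXX/OO.]-1* (2,2)[OXX/OXX/O.O]-1
p6 X@[OXX/OXX/OO.]: (2,2)[OXX/OXX/OOX]+1*
p7 O@[OXX/OXX/OOX] terminal -1; root [..X/..X/O..] d6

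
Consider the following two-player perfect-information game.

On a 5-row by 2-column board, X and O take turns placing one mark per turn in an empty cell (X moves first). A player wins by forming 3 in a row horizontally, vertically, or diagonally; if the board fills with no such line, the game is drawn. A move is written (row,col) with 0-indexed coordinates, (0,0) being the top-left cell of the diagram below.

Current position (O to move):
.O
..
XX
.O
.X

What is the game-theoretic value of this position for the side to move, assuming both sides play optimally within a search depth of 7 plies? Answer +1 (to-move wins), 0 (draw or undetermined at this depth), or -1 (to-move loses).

value(.O/../XX/.O/.X, O) = 0

ply 1, O at .O/../XX/.O/.X | (0,0)=-1→OO/../XX/.O/.X; (1,0)=+0→.O/O./XX/.O/.X*; (1,1)=-1→.O/.O/XX/.O/.X; (3,0)=+0→.O/../XX/OO/.X; (4,0)=-1→.O/../XX/.O/OX
ply 2, X at .O/O./XX/.O/.X | (0,0)=+0→XO/O./XX/.O/.X*; (1,1)=+0→.O/OX/XX/.O/.X; (3,0)=+0→.O/O./XX/XO/.X; (4,0)=+0→.O/O./XX/.O/XX
ply 3, O at XO/O./XX/.O/.X | (1,1)=+0→XO/OO/XX/.O/.X*; (3,0)=+0→XO/O./XX/OO/.X; (4,0)=+0→XO/O./XX/.O/OX
ply 4, X at XO/OO/XX/.O/.X | (3,0)=+0→XO/OO/XX/XO/.X*; (4,0)=+0→XO/OO/XX/.O/XX
ply 5, O at XO/OO/XX/XO/.X | (4,0)=+0→XO/OO/XX/XO/OX*
ply 6: XO/OO/XX/XO/OX is terminal +0 (X); from .O/../XX/.O/.X depth 7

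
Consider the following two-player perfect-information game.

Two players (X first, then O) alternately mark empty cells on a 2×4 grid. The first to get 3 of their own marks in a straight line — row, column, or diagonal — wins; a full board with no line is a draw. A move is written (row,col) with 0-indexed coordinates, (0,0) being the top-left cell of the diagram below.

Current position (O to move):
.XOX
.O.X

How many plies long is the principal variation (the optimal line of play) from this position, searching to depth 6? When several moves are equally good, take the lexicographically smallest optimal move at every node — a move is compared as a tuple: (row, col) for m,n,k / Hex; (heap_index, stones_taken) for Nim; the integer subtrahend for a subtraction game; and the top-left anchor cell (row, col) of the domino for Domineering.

[.XOX/.O.X] O move#1: (0,0):+0/OXOX/.O.X*, (1,0):+0/.XOX/OO.X, (1,2):+0/.XOX/.OOX
[OXOX/.O.X] X move#2: (1,0):+0/OXOX/XO.X*, (1,2):+0/OXOX/.OXX
[OXOX/XO.X] O move#3: (1,2):+0/OXOX/XOOX*
[OXOX/XOOX] end (terminal +0, X#4); searched .XOX/.O.X to 6

PV length from [.XOX/.O.X]: 3 plies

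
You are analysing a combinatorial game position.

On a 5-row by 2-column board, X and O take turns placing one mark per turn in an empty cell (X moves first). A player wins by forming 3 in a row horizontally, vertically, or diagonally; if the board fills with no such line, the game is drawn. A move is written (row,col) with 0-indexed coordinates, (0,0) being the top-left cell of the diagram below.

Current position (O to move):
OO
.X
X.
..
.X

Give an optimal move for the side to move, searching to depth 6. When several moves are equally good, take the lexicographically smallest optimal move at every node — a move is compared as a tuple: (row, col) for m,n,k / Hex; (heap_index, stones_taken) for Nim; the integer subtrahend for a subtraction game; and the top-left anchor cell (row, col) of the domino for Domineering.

O's best at [OO/.X/X./../.X]: (1,0)

ply 1, O at OO/.X/X./../.X | (1,0)=+0→OO/OX/X./../.X*; (2,1)=-1→OO/.X/XO/../.X; (3,0)=+0→OO/.X/X./O./.X; (3,1)=-1→OO/.X/X./.O/.X; (4,0)=+0→OO/.X/X./../OX
ply 2, X at OO/OX/X./../.X | (2,1)=+0→OO/OX/XX/../.X*; (3,0)=+0→OO/OX/X./X./.X; (3,1)=+0→OO/OX/X./.X/.X; (4,0)=+0→OO/OX/X./../XX
ply 3, O at OO/OX/XX/../.X | (3,0)=-1→OO/OX/XX/O./.X; (3,1)=+0→OO/OX/XX/.O/.X*; (4,0)=-1→OO/OX/XX/../OX
ply 4, X at OO/OX/XX/.O/.X | (3,0)=+0→OO/OX/XX/XO/.X*; (4,0)=+0→OO/OX/XX/.O/XX
ply 5, O at OO/OX/XX/XO/.X | (4,0)=+0→OO/OX/XX/XO/OX*
ply 6: OO/OX/XX/XO/OX is terminal +0 (X); from OO/.X/X./../.X depth 6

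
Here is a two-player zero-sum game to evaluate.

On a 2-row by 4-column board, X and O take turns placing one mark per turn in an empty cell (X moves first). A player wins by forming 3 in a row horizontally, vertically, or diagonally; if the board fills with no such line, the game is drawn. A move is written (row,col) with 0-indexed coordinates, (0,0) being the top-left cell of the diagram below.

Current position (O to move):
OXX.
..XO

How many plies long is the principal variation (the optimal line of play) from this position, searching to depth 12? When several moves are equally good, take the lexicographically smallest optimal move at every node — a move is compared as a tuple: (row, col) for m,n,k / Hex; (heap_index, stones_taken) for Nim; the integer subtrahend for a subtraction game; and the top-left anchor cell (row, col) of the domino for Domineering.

[OXX./..XO] O move#1: (0,3):+0/OXXO/..XO*, (1,0):-1/OXX./O.XO, (1,1):-1/OXX./.OXO
[OXXO/..XO] X move#2: (1,0):+0/OXXO/X.XO*, (1,1):+0/OXXO/.XXO
[OXXO/X.XO] O move#3: (1,1):+0/OXXO/XOXO*
[OXXO/XOXO] end (terminal +0, X#4); searched OXX./..XO to 12

PV length from [OXX./..XO]: 3 plies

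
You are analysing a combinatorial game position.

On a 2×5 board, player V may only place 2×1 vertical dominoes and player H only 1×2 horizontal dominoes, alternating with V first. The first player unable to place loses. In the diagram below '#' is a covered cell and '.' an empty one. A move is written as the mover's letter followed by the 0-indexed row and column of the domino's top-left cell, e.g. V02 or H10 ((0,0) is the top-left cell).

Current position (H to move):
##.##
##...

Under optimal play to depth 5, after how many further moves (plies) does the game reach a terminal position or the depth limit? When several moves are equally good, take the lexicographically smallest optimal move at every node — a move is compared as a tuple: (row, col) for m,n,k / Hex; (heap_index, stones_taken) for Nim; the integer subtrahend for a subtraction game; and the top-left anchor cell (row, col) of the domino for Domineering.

p1 H@[##.##/##...]: H12[##.##/####.]+1* H13[##.##/##.##]-1
p2 V@[##.##/####.] terminal -1; root [##.##/##...] d5

PV length from [##.##/##...]: 1 ply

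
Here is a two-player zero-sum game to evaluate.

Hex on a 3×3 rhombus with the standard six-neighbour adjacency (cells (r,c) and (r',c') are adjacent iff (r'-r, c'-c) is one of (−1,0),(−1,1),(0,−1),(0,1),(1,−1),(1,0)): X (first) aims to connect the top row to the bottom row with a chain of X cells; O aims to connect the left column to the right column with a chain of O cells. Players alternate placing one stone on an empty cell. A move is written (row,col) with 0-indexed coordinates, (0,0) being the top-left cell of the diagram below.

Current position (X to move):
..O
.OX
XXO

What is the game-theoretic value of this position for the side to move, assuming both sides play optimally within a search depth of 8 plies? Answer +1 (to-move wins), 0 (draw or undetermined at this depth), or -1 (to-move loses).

value(..O/.OX/XXO, X) = +1

[..O/.OX/XXO] X move#1: (0,0):-1/X.O/.OX/XXO, (0,1):-1/.XO/.OX/XXO, (1,0):+1/..O/XOX/XXO*
[..O/XOX/XXO] O move#2: (0,0):-1/O.O/XOX/XXO*, (0,1):-1/.OO/XOX/XXO
[O.O/XOX/XXO] X move#3: (0,1):+1/OXO/XOX/XXO*
[OXO/XOX/XXO] end (terminal -1, O#4); searched ..O/.OX/XXO to 8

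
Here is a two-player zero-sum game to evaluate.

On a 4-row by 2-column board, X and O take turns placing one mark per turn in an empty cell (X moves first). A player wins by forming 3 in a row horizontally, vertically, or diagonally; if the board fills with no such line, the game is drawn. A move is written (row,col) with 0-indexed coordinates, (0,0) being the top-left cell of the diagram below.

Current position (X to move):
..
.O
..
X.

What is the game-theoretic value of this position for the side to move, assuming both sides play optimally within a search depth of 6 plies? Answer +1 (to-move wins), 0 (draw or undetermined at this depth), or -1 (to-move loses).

p1 X@[../.O/../X.]: (0,0)[X./.O/../X.]-1 (0,1)[.X/.O/../X.]+0* (1,0)[../XO/../X.]+0 (2,0)[../.O/X./X.]+0 (2,1)[../.O/.X/X.]+0 (3,1)[../.O/../XX]+0
p2 O@[.X/.O/../X.]: (0,0)[OX/.O/../X.]+0* (1,0)[.X/OO/../X.]+0 (2,0)[.X/.O/O./X.]+0 (2,1)[.X/.O/.O/X.]+0 (3,1)[.X/.O/../XO]+0
p3 X@[OX/.O/../X.]: (1,0)[OX/XO/../X.]+0* (2,0)[OX/.O/X./X.]+0 (2,1)[OX/.O/.X/X.]+0 (3,1)[OX/.O/../XX]+0
p4 O@[OX/XO/../X.]: (2,0)[OX/XO/O./X.]+0* (2,1)[OX/XO/.O/X.]-1 (3,1)[OX/XO/../XO]-1
p5 X@[OX/XO/O./X.]: (2,1)[OX/XO/OX/X.]+0* (3,1)[OX/XO/O./XX]+0
p6 O@[OX/XO/OX/X.]: (3,1)[OX/XO/OX/XO]+0*
p7 X@[OX/XO/OX/XO] terminal +0; root [../.O/../X.] d6

value(../.O/../X., X) = 0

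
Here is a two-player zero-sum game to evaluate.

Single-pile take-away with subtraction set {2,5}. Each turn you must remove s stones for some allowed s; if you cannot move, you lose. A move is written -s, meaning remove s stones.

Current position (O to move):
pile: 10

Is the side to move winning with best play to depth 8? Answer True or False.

p1 O@[10]: -2[8]+1* -5[5]-1
p2 X@[8]: -2[6]-1* -5[3]-1
p3 O@[6]: -2[4]+1* -5[1]+1
p4 X@[4]: -2[2]-1*
p5 O@[2]: -2[0]+1*
p6 X@[0] terminal -1; root [10] d8

O winning at [10]: True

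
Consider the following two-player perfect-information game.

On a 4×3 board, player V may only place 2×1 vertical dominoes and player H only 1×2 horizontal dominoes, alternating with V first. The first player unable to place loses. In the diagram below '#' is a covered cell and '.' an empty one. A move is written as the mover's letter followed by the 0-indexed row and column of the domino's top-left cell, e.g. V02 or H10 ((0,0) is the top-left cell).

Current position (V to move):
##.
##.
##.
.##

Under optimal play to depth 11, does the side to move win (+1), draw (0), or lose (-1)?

[##./##./##./.##] V move#1: V02:+1/###/###/##./.##*, V12:+1/##./###/###/.##
[###/###/##./.##] end (terminal -1, H#2); searched ##./##./##./.## to 11

value(##./##./##./.##, V) = +1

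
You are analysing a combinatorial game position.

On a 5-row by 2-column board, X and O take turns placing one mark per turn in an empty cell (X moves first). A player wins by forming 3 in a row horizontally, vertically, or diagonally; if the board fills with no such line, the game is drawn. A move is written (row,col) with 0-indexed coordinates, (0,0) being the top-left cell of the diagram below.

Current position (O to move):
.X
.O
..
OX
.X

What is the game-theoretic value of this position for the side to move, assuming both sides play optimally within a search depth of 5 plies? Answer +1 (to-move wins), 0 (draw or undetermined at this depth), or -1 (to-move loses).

[.X/.O/../OX/.X] O move#1: (0,0):-1/OX/.O/../OX/.X, (1,0):-1/.X/OO/../OX/.X, (2,0):-1/.X/.O/O./OX/.X, (2,1):+0/.X/.O/.O/OX/.X*, (4,0):-1/.X/.O/../OX/OX
[.X/.O/.O/OX/.X] X move#2: (0,0):-1/XX/.O/.O/OX/.X, (1,0):+0/.X/XO/.O/OX/.X*, (2,0):+0/.X/.O/XO/OX/.X, (4,0):+0/.X/.O/.O/OX/XX
[.X/XO/.O/OX/.X] O move#3: (0,0):+0/OX/XO/.O/OX/.X*, (2,0):+0/.X/XO/OO/OX/.X, (4,0):+0/.X/XO/.O/OX/OX
[OX/XO/.O/OX/.X] X move#4: (2,0):+0/OX/XO/XO/OX/.X*, (4,0):+0/OX/XO/.O/OX/XX
[OX/XO/XO/OX/.X] O move#5: (4,0):+0/OX/XO/XO/OX/OX*
[OX/XO/XO/OX/OX] end (terminal +0, X#6); searched .X/.O/../OX/.X to 5

value(.X/.O/../OX/.X, O) = 0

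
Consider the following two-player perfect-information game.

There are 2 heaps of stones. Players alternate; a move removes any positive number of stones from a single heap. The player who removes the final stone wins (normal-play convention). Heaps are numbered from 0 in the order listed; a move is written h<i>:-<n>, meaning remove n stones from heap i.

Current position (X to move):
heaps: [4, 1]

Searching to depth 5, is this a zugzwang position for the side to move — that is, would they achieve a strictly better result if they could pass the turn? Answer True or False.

p1 X@[(4,1)]: h0:-1[(3,1)]-1 h0:-2[(2,1)]-1 h0:-3[(1,1)]+1* h0:-4[(0,1)]-1 h1:-1[(4,0)]-1
p2 O@[(1,1)]: h0:-1[(0,1)]-1* h1:-1[(1,0)]-1
p3 X@[(0,1)]: h1:-1[(0,0)]+1*
p4 O@[(0,0)] terminal -1; root [(4,1)] d5
pass branch (O moves first from the same position):
  | p1 O@[(4,1)]: h0:-1[(3,1)]-1 h0:-2[(2,1)]-1 h0:-3[(1,1)]+1* h0:-4[(0,1)]-1 h1:-1[(4,0)]-1
  | p2 X@[(1,1)]: h0:-1[(0,1)]-1* h1:-1[(1,0)]-1
  | p3 O@[(0,1)]: h1:-1[(0,0)]+1*
  | p4 X@[(0,0)] terminal -1; root [(4,1)] d5
X moving scores +1; X passing scores -1

zugzwang((4,1), X) = False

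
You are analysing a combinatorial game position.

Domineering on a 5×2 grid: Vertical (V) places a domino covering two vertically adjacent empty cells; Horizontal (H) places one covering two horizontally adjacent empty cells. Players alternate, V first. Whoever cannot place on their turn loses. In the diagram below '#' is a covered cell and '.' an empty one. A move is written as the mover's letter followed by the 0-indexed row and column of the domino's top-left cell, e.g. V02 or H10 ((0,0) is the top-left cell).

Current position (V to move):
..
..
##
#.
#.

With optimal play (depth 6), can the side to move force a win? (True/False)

p1 V@[../../##/#./#.]: V00[#./#./##/#./#.]+1* V01[.#/.#/##/#./#.]+1 V31[../../##/##/##]-1
p2 H@[#./#./##/#./#.] terminal -1; root [../../##/#./#.] d6

V winning at [../../##/#./#.]: True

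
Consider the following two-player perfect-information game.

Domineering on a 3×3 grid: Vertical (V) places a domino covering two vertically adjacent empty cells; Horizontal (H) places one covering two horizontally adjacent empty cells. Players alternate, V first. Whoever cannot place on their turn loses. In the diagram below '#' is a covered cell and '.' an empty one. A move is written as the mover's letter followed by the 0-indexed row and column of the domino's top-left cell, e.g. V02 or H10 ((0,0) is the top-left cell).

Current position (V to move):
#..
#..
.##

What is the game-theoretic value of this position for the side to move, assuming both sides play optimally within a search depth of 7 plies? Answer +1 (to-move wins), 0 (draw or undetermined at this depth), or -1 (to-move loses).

value(#../#../.##, V) = +1

p1 V@[#../#../.##]: V01[##./##./.##]+1* V02[#.#/#.#/.##]+1
p2 H@[##./##./.##] terminal -1; root [#../#../.##] d7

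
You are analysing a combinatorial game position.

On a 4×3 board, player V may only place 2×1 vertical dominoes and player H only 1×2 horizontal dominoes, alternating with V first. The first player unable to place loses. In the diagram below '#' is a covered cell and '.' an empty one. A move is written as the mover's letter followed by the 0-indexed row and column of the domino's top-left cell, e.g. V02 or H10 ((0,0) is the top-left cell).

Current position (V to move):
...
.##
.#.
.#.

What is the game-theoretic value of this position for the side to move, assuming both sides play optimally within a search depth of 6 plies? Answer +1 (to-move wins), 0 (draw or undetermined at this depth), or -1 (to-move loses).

value(.../.##/.#./.#., V) = +1

[.../.##/.#./.#.] V move#1: V00:+1/#../###/.#./.#.*, V10:+1/.../###/##./.#., V20:+1/.../.##/##./##., V22:+1/.../.##/.##/.##
[#../###/.#./.#.] H move#2: H01:-1/###/###/.#./.#.*
[###/###/.#./.#.] V move#3: V20:+1/###/###/##./##.*, V22:+1/###/###/.##/.##
[###/###/##./##.] end (terminal -1, H#4); searched .../.##/.#./.#. to 6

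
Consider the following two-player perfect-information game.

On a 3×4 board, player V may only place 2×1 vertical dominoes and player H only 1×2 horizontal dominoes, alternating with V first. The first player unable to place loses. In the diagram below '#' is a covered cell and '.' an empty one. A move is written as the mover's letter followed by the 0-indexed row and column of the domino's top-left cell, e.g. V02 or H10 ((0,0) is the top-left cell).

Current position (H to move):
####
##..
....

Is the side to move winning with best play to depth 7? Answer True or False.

H winning at [####/##../....]: True

p1 H@[####/##../....]: H12[####/####/....]+1* H20[####/##../##..]-1 H21[####/##../.##.]-1 H22[####/##../..##]+1
p2 V@[####/####/....] terminal -1; root [####/##../....] d7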